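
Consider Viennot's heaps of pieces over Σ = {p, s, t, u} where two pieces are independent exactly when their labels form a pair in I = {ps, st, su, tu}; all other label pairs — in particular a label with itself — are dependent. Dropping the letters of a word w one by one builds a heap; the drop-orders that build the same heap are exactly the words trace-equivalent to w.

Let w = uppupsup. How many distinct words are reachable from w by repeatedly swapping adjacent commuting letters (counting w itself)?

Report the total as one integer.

0(u) covers ∅
1(p) covers 0:u
2(p) covers 1:p
3(u) covers 2:p
4(p) covers 3:u
5(s) covers ∅
6(u) covers 4:p
7(p) covers 6:u
floor of heap: 0:u, 5:s
completions by unplaced set U, small U first (add the entries for U minus each lowest piece of U):
  |U|=1: {5}:1  {7}:1
  |U|=2: {5,7}:2  {6,7}:1
  |U|=3: {4,6,7}:1  {5,6,7}:3
  |U|=4: {3,4,6,7}:1  {4,5,6,7}:4
  |U|=5: {2,3,4,6,7}:1  {3,4,5,6,7}:5
  |U|=6: {1,2,3,4,6,7}:1  {2,3,4,5,6,7}:6
  start at 0(u): 7
  start at 5(s): 1
sum over floor = 8

8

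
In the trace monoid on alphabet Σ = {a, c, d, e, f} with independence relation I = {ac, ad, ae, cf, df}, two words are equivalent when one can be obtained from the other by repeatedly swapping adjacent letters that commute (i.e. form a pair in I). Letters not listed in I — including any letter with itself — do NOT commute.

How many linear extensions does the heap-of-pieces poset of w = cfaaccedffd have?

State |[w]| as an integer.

drop 0:c onto floor
drop 1:f onto floor
drop 2:a onto {1:f}
drop 3:a onto {2:a}
drop 4:c onto {0:c}
drop 5:c onto {4:c}
drop 6:e onto {1:f, 5:c}
drop 7:d onto {6:e}
drop 8:f onto {3:a, 6:e}
drop 9:f onto {8:f}
drop 10:d onto {7:d}
ground layer = {0:c, 1:f}
drop-orders for the pieces not yet dropped (sum over which currently-grounded one goes next):
  1 to go: {9} 1  {10} 1
  2 to go: {7,10} 1  {8,9} 1  {9,10} 2
  3 to go: {3,8,9} 1  {7,9,10} 3  {8,9,10} 3
  4 to go: {2,3,8,9} 1  {3,8,9,10} 4  {7,8,9,10} 6
  5 to go: {2,3,8,9,10} 5  {3,7,8,9,10} 10  {6,7,8,9,10} 6
  6 to go: {2,3,7,8,9,10} 15  {3,6,7,8,9,10} 16  {5,6,7,8,9,10} 6
  7 to go: {2,3,6,7,8,9,10} 31  {3,5,6,7,8,9,10} 22  {4,5,6,7,8,9,10} 6
  8 to go: {0,4,5,6,7,8,9,10} 6  {1,2,3,6,7,8,9,10} 31  {2,3,5,6,7,8,9,10} 53  {3,4,5,6,7,8,9,10} 28
  9 to go: {0,3,4,5,6,7,8,9,10} 34  {1,2,3,5,6,7,8,9,10} 84  {2,3,4,5,6,7,8,9,10} 81
  if 0:c drops first: 165 orders
  if 1:f drops first: 115 orders
heap linearizations: 280

280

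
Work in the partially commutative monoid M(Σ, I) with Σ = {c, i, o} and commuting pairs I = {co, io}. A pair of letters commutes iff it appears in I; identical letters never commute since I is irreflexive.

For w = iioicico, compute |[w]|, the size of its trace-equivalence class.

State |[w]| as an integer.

#0=i has no predecessor
#1=i depends on [0:i]
#2=o has no predecessor
#3=i depends on [1:i]
#4=c depends on [3:i]
#5=i depends on [4:c]
#6=c depends on [5:i]
#7=o depends on [2:o]
sources: [0:i, 2:o]
N(rest) = Σ N(rest − s) over sources s of rest; N(one piece) = 1:
  size 1 → [6]=1  [7]=1
  size 2 → [2,7]=1  [5,6]=1  [6,7]=2
  size 3 → [2,6,7]=3  [4,5,6]=1  [5,6,7]=3
  size 4 → [2,5,6,7]=6  [3,4,5,6]=1  [4,5,6,7]=4
  size 5 → [1,3,4,5,6]=1  [2,4,5,6,7]=10  [3,4,5,6,7]=5
  size 6 → [0,1,3,4,5,6]=1  [1,3,4,5,6,7]=6  [2,3,4,5,6,7]=15
  first=0(i) contributes 21
  first=2(o) contributes 7
|[w]| = 28

28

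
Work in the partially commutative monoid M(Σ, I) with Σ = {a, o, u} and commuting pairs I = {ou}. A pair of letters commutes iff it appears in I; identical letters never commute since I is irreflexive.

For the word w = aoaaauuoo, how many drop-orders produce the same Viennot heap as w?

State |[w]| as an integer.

piece 0:a — minimal
piece 1:o rests on {0:a}
piece 2:a rests on {1:o}
piece 3:a rests on {2:a}
piece 4:a rests on {3:a}
piece 5:u rests on {4:a}
piece 6:u rests on {5:u}
piece 7:o rests on {4:a}
piece 8:o rests on {7:o}
minimal pieces: {0:a}
ways to finish when only these pieces remain (= sum over removing one remaining piece with nothing left below it):
  1 left: {6}→1  {8}→1
  2 left: {5,6}→1  {6,8}→2  {7,8}→1
  3 left: {5,6,8}→3  {6,7,8}→3
  4 left: {5,6,7,8}→6
  5 left: {4,5,6,7,8}→6
  6 left: {3,4,5,6,7,8}→6
  7 left: {2,3,4,5,6,7,8}→6
  placing 0:a first → 6 extensions

6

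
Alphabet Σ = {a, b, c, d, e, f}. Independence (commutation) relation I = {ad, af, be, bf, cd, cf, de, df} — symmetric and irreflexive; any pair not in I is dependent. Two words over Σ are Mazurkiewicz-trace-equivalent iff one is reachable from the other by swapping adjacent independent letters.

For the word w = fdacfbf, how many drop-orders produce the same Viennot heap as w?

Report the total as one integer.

piece 0:f — minimal
piece 1:d — minimal
piece 2:a — minimal
piece 3:c rests on {2:a}
piece 4:f rests on {0:f}
piece 5:b rests on {1:d, 3:c}
piece 6:f rests on {4:f}
minimal pieces: {0:f, 1:d, 2:a}
ways to finish when only these pieces remain (= sum over removing one remaining piece with nothing left below it):
  1 left: {5}→1  {6}→1
  2 left: {1,5}→1  {3,5}→1  {4,6}→1  {5,6}→2
  3 left: {0,4,6}→1  {1,3,5}→2  {1,5,6}→3  {2,3,5}→1  {3,5,6}→3  {4,5,6}→3
  4 left: {0,4,5,6}→4  {1,2,3,5}→3  {1,3,5,6}→8  {1,4,5,6}→6  {2,3,5,6}→4  {3,4,5,6}→6
  5 left: {0,1,4,5,6}→10  {0,3,4,5,6}→10  {1,2,3,5,6}→15  {1,3,4,5,6}→20  {2,3,4,5,6}→10
  placing 0:f first → 45 extensions
  placing 1:d first → 20 extensions
  placing 2:a first → 40 extensions
total linear extensions = 105

105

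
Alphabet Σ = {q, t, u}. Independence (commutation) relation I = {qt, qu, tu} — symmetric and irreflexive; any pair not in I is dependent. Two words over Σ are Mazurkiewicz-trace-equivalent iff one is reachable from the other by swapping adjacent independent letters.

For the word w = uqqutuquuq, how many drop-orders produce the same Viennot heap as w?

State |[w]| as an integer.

1260

drop 0:u onto floor
drop 1:q onto floor
drop 2:q onto {1:q}
drop 3:u onto {0:u}
drop 4:t onto floor
drop 5:u onto {3:u}
drop 6:q onto {2:q}
drop 7:u onto {5:u}
drop 8:u onto {7:u}
drop 9:q onto {6:q}
ground layer = {0:u, 1:q, 4:t}
drop-orders for the pieces not yet dropped (sum over which currently-grounded one goes next):
  1 to go: {4} 1  {8} 1  {9} 1
  2 to go: {4,8} 2  {4,9} 2  {6,9} 1  {7,8} 1  {8,9} 2
  3 to go: {2,6,9} 1  {4,6,9} 3  {4,7,8} 3  {4,8,9} 6  {5,7,8} 1  {6,8,9} 3  {7,8,9} 3
  4 to go: {1,2,6,9} 1  {2,4,6,9} 4  {2,6,8,9} 4  {3,5,7,8} 1  {4,5,7,8} 4  {4,6,8,9} 12  {4,7,8,9} 12  {5,7,8,9} 4  {6,7,8,9} 6
  5 to go: {0,3,5,7,8} 1  {1,2,4,6,9} 5  {1,2,6,8,9} 5  {2,4,6,8,9} 20  {2,6,7,8,9} 10  {3,4,5,7,8} 5  {3,5,7,8,9} 5  {4,5,7,8,9} 20  {4,6,7,8,9} 30  {5,6,7,8,9} 10
  6 to go: {0,3,4,5,7,8} 6  {0,3,5,7,8,9} 6  {1,2,4,6,8,9} 30  {1,2,6,7,8,9} 15  {2,4,6,7,8,9} 60  {2,5,6,7,8,9} 20  {3,4,5,7,8,9} 30  {3,5,6,7,8,9} 15  {4,5,6,7,8,9} 60
  7 to go: {0,3,4,5,7,8,9} 42  {0,3,5,6,7,8,9} 21  {1,2,4,6,7,8,9} 105  {1,2,5,6,7,8,9} 35  {2,3,5,6,7,8,9} 35  {2,4,5,6,7,8,9} 140  {3,4,5,6,7,8,9} 105
  8 to go: {0,2,3,5,6,7,8,9} 56  {0,3,4,5,6,7,8,9} 168  {1,2,3,5,6,7,8,9} 70  {1,2,4,5,6,7,8,9} 280  {2,3,4,5,6,7,8,9} 280
  if 0:u drops first: 630 orders
  if 1:q drops first: 504 orders
  if 4:t drops first: 126 orders
heap linearizations: 1260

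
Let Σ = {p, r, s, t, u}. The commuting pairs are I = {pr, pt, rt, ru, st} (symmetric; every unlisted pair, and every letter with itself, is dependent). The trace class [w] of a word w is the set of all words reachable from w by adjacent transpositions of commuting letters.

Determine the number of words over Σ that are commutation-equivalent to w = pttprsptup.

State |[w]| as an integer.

168

#0=p has no predecessor
#1=t has no predecessor
#2=t depends on [1:t]
#3=p depends on [0:p]
#4=r has no predecessor
#5=s depends on [3:p, 4:r]
#6=p depends on [5:s]
#7=t depends on [2:t]
#8=u depends on [6:p, 7:t]
#9=p depends on [8:u]
sources: [0:p, 1:t, 4:r]
N(rest) = Σ N(rest − s) over sources s of rest; N(one piece) = 1:
  size 1 → [9]=1
  size 2 → [8,9]=1
  size 3 → [6,8,9]=1  [7,8,9]=1
  size 4 → [2,7,8,9]=1  [5,6,8,9]=1  [6,7,8,9]=2
  size 5 → [1,2,7,8,9]=1  [2,6,7,8,9]=3  [3,5,6,8,9]=1  [4,5,6,8,9]=1  [5,6,7,8,9]=3
  size 6 → [0,3,5,6,8,9]=1  [1,2,6,7,8,9]=4  [2,5,6,7,8,9]=6  [3,4,5,6,8,9]=2  [3,5,6,7,8,9]=4  [4,5,6,7,8,9]=4
  size 7 → [0,3,4,5,6,8,9]=3  [0,3,5,6,7,8,9]=5  [1,2,5,6,7,8,9]=10  [2,3,5,6,7,8,9]=10  [2,4,5,6,7,8,9]=10  [3,4,5,6,7,8,9]=10
  size 8 → [0,2,3,5,6,7,8,9]=15  [0,3,4,5,6,7,8,9]=18  [1,2,3,5,6,7,8,9]=20  [1,2,4,5,6,7,8,9]=20  [2,3,4,5,6,7,8,9]=30
  first=0(p) contributes 70
  first=1(t) contributes 63
  first=4(r) contributes 35
|[w]| = 168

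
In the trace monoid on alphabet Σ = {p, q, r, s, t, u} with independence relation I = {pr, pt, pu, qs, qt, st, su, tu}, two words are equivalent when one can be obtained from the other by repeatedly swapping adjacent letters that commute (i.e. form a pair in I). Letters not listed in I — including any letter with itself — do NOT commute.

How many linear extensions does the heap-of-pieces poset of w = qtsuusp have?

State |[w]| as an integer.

#0=q has no predecessor
#1=t has no predecessor
#2=s has no predecessor
#3=u depends on [0:q]
#4=u depends on [3:u]
#5=s depends on [2:s]
#6=p depends on [0:q, 5:s]
sources: [0:q, 1:t, 2:s]
N(rest) = Σ N(rest − s) over sources s of rest; N(one piece) = 1:
  size 1 → [1]=1  [4]=1  [6]=1
  size 2 → [1,4]=2  [1,6]=2  [3,4]=1  [4,6]=2  [5,6]=1
  size 3 → [1,3,4]=3  [1,4,6]=6  [1,5,6]=3  [2,5,6]=1  [3,4,6]=3  [4,5,6]=3
  size 4 → [0,3,4,6]=3  [1,2,5,6]=4  [1,3,4,6]=12  [1,4,5,6]=12  [2,4,5,6]=4  [3,4,5,6]=6
  size 5 → [0,1,3,4,6]=15  [0,3,4,5,6]=9  [1,2,4,5,6]=20  [1,3,4,5,6]=30  [2,3,4,5,6]=10
  first=0(q) contributes 60
  first=1(t) contributes 19
  first=2(s) contributes 54
|[w]| = 133

133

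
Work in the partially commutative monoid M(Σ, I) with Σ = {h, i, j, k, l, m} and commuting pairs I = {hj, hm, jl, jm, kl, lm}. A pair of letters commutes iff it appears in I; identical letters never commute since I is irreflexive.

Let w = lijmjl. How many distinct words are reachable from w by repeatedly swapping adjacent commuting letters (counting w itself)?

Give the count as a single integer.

12

piece 0:l — minimal
piece 1:i rests on {0:l}
piece 2:j rests on {1:i}
piece 3:m rests on {1:i}
piece 4:j rests on {2:j}
piece 5:l rests on {1:i}
minimal pieces: {0:l}
ways to finish when only these pieces remain (= sum over removing one remaining piece with nothing left below it):
  1 left: {3}→1  {4}→1  {5}→1
  2 left: {2,4}→1  {3,4}→2  {3,5}→2  {4,5}→2
  3 left: {2,3,4}→3  {2,4,5}→3  {3,4,5}→6
  4 left: {2,3,4,5}→12
  placing 0:l first → 12 extensions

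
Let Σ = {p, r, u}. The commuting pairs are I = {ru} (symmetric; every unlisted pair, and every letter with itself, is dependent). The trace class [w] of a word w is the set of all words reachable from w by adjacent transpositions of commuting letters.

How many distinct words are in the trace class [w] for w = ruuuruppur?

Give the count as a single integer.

0(r) covers ∅
1(u) covers ∅
2(u) covers 1:u
3(u) covers 2:u
4(r) covers 0:r
5(u) covers 3:u
6(p) covers 4:r, 5:u
7(p) covers 6:p
8(u) covers 7:p
9(r) covers 7:p
floor of heap: 0:r, 1:u
completions by unplaced set U, small U first (add the entries for U minus each lowest piece of U):
  |U|=1: {8}:1  {9}:1
  |U|=2: {8,9}:2
  |U|=3: {7,8,9}:2
  |U|=4: {6,7,8,9}:2
  |U|=5: {4,6,7,8,9}:2  {5,6,7,8,9}:2
  |U|=6: {0,4,6,7,8,9}:2  {3,5,6,7,8,9}:2  {4,5,6,7,8,9}:4
  |U|=7: {0,4,5,6,7,8,9}:6  {2,3,5,6,7,8,9}:2  {3,4,5,6,7,8,9}:6
  |U|=8: {0,3,4,5,6,7,8,9}:12  {1,2,3,5,6,7,8,9}:2  {2,3,4,5,6,7,8,9}:8
  start at 0(r): 10
  start at 1(u): 20
sum over floor = 30

30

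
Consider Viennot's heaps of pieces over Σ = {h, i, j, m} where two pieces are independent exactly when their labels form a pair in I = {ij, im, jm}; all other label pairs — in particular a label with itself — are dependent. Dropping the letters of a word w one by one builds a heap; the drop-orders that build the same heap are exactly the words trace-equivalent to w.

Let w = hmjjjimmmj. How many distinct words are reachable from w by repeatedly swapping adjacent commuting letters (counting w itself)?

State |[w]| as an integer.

#0=h has no predecessor
#1=m depends on [0:h]
#2=j depends on [0:h]
#3=j depends on [2:j]
#4=j depends on [3:j]
#5=i depends on [0:h]
#6=m depends on [1:m]
#7=m depends on [6:m]
#8=m depends on [7:m]
#9=j depends on [4:j]
sources: [0:h]
N(rest) = Σ N(rest − s) over sources s of rest; N(one piece) = 1:
  size 1 → [5]=1  [8]=1  [9]=1
  size 2 → [4,9]=1  [5,8]=2  [5,9]=2  [7,8]=1  [8,9]=2
  size 3 → [3,4,9]=1  [4,5,9]=3  [4,8,9]=3  [5,7,8]=3  [5,8,9]=6  [6,7,8]=1  [7,8,9]=3
  size 4 → [1,6,7,8]=1  [2,3,4,9]=1  [3,4,5,9]=4  [3,4,8,9]=4  [4,5,8,9]=12  [4,7,8,9]=6  [5,6,7,8]=4  [5,7,8,9]=12  [6,7,8,9]=4
  size 5 → [1,5,6,7,8]=5  [1,6,7,8,9]=5  [2,3,4,5,9]=5  [2,3,4,8,9]=5  [3,4,5,8,9]=20  [3,4,7,8,9]=10  [4,5,7,8,9]=30  [4,6,7,8,9]=10  [5,6,7,8,9]=20
  size 6 → [1,4,6,7,8,9]=15  [1,5,6,7,8,9]=30  [2,3,4,5,8,9]=30  [2,3,4,7,8,9]=15  [3,4,5,7,8,9]=60  [3,4,6,7,8,9]=20  [4,5,6,7,8,9]=60
  size 7 → [1,3,4,6,7,8,9]=35  [1,4,5,6,7,8,9]=105  [2,3,4,5,7,8,9]=105  [2,3,4,6,7,8,9]=35  [3,4,5,6,7,8,9]=140
  size 8 → [1,2,3,4,6,7,8,9]=70  [1,3,4,5,6,7,8,9]=280  [2,3,4,5,6,7,8,9]=280
  first=0(h) contributes 630

630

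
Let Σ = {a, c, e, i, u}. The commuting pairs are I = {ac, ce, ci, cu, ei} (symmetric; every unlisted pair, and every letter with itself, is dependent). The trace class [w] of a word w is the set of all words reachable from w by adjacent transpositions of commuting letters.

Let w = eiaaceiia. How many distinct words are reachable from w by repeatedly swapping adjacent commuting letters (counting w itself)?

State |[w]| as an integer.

0(e) covers ∅
1(i) covers ∅
2(a) covers 0:e, 1:i
3(a) covers 2:a
4(c) covers ∅
5(e) covers 3:a
6(i) covers 3:a
7(i) covers 6:i
8(a) covers 5:e, 7:i
floor of heap: 0:e, 1:i, 4:c
completions by unplaced set U, small U first (add the entries for U minus each lowest piece of U):
  |U|=1: {4}:1  {8}:1
  |U|=2: {4,8}:2  {5,8}:1  {7,8}:1
  |U|=3: {4,5,8}:3  {4,7,8}:3  {5,7,8}:2  {6,7,8}:1
  |U|=4: {4,5,7,8}:8  {4,6,7,8}:4  {5,6,7,8}:3
  |U|=5: {3,5,6,7,8}:3  {4,5,6,7,8}:15
  |U|=6: {2,3,5,6,7,8}:3  {3,4,5,6,7,8}:18
  |U|=7: {0,2,3,5,6,7,8}:3  {1,2,3,5,6,7,8}:3  {2,3,4,5,6,7,8}:21
  start at 0(e): 24
  start at 1(i): 24
  start at 4(c): 6
sum over floor = 54

54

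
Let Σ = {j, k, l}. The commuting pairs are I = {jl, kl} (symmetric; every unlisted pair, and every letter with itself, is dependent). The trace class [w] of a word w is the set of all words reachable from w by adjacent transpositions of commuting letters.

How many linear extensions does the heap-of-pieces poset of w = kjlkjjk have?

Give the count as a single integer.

7

0(k) covers ∅
1(j) covers 0:k
2(l) covers ∅
3(k) covers 1:j
4(j) covers 3:k
5(j) covers 4:j
6(k) covers 5:j
floor of heap: 0:k, 2:l
completions by unplaced set U, small U first (add the entries for U minus each lowest piece of U):
  |U|=1: {2}:1  {6}:1
  |U|=2: {2,6}:2  {5,6}:1
  |U|=3: {2,5,6}:3  {4,5,6}:1
  |U|=4: {2,4,5,6}:4  {3,4,5,6}:1
  |U|=5: {1,3,4,5,6}:1  {2,3,4,5,6}:5
  start at 0(k): 6
  start at 2(l): 1
sum over floor = 7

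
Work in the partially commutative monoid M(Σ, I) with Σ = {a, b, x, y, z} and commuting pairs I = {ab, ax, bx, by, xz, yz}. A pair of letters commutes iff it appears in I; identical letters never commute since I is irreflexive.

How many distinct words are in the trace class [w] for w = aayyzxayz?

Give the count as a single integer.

17

#0=a has no predecessor
#1=a depends on [0:a]
#2=y depends on [1:a]
#3=y depends on [2:y]
#4=z depends on [1:a]
#5=x depends on [3:y]
#6=a depends on [3:y, 4:z]
#7=y depends on [5:x, 6:a]
#8=z depends on [6:a]
sources: [0:a]
N(rest) = Σ N(rest − s) over sources s of rest; N(one piece) = 1:
  size 1 → [7]=1  [8]=1
  size 2 → [5,7]=1  [7,8]=2
  size 3 → [5,7,8]=3  [6,7,8]=2
  size 4 → [4,6,7,8]=2  [5,6,7,8]=5
  size 5 → [3,5,6,7,8]=5  [4,5,6,7,8]=7
  size 6 → [2,3,5,6,7,8]=5  [3,4,5,6,7,8]=12
  size 7 → [2,3,4,5,6,7,8]=17
  first=0(a) contributes 17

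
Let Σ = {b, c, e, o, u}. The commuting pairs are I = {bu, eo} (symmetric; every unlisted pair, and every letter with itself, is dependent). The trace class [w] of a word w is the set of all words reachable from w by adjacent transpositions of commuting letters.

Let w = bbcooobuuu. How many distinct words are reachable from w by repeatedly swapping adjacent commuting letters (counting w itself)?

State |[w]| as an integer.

4

#0=b has no predecessor
#1=b depends on [0:b]
#2=c depends on [1:b]
#3=o depends on [2:c]
#4=o depends on [3:o]
#5=o depends on [4:o]
#6=b depends on [5:o]
#7=u depends on [5:o]
#8=u depends on [7:u]
#9=u depends on [8:u]
sources: [0:b]
N(rest) = Σ N(rest − s) over sources s of rest; N(one piece) = 1:
  size 1 → [6]=1  [9]=1
  size 2 → [6,9]=2  [8,9]=1
  size 3 → [6,8,9]=3  [7,8,9]=1
  size 4 → [6,7,8,9]=4
  size 5 → [5,6,7,8,9]=4
  size 6 → [4,5,6,7,8,9]=4
  size 7 → [3,4,5,6,7,8,9]=4
  size 8 → [2,3,4,5,6,7,8,9]=4
  first=0(b) contributes 4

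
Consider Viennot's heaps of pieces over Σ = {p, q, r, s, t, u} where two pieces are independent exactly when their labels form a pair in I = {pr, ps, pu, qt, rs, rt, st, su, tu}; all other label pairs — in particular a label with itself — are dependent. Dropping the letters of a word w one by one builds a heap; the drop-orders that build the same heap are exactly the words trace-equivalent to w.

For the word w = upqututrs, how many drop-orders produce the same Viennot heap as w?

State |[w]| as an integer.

piece 0:u — minimal
piece 1:p — minimal
piece 2:q rests on {0:u, 1:p}
piece 3:u rests on {2:q}
piece 4:t rests on {1:p}
piece 5:u rests on {3:u}
piece 6:t rests on {4:t}
piece 7:r rests on {5:u}
piece 8:s rests on {2:q}
minimal pieces: {0:u, 1:p}
ways to finish when only these pieces remain (= sum over removing one remaining piece with nothing left below it):
  1 left: {6}→1  {7}→1  {8}→1
  2 left: {4,6}→1  {5,7}→1  {6,7}→2  {6,8}→2  {7,8}→2
  3 left: {3,5,7}→1  {4,6,7}→3  {4,6,8}→3  {5,6,7}→3  {5,7,8}→3  {6,7,8}→6
  4 left: {3,5,6,7}→4  {3,5,7,8}→4  {4,5,6,7}→6  {4,6,7,8}→12  {5,6,7,8}→12
  5 left: {2,3,5,7,8}→4  {3,4,5,6,7}→10  {3,5,6,7,8}→20  {4,5,6,7,8}→30
  6 left: {0,2,3,5,7,8}→4  {2,3,5,6,7,8}→24  {3,4,5,6,7,8}→60
  7 left: {0,2,3,5,6,7,8}→28  {2,3,4,5,6,7,8}→84
  placing 0:u first → 84 extensions
  placing 1:p first → 112 extensions
total linear extensions = 196

196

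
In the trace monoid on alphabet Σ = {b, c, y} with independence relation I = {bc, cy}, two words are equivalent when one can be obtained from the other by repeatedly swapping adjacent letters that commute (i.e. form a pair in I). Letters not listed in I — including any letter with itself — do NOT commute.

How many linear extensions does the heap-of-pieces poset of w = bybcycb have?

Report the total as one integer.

#0=b has no predecessor
#1=y depends on [0:b]
#2=b depends on [1:y]
#3=c has no predecessor
#4=y depends on [2:b]
#5=c depends on [3:c]
#6=b depends on [4:y]
sources: [0:b, 3:c]
N(rest) = Σ N(rest − s) over sources s of rest; N(one piece) = 1:
  size 1 → [5]=1  [6]=1
  size 2 → [3,5]=1  [4,6]=1  [5,6]=2
  size 3 → [2,4,6]=1  [3,5,6]=3  [4,5,6]=3
  size 4 → [1,2,4,6]=1  [2,4,5,6]=4  [3,4,5,6]=6
  size 5 → [0,1,2,4,6]=1  [1,2,4,5,6]=5  [2,3,4,5,6]=10
  first=0(b) contributes 15
  first=3(c) contributes 6
|[w]| = 21

21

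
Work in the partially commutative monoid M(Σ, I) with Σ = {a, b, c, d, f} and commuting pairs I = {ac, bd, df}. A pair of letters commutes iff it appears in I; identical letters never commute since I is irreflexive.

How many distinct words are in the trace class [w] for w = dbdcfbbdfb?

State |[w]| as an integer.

18

#0=d has no predecessor
#1=b has no predecessor
#2=d depends on [0:d]
#3=c depends on [1:b, 2:d]
#4=f depends on [3:c]
#5=b depends on [4:f]
#6=b depends on [5:b]
#7=d depends on [3:c]
#8=f depends on [6:b]
#9=b depends on [8:f]
sources: [0:d, 1:b]
N(rest) = Σ N(rest − s) over sources s of rest; N(one piece) = 1:
  size 1 → [7]=1  [9]=1
  size 2 → [7,9]=2  [8,9]=1
  size 3 → [6,8,9]=1  [7,8,9]=3
  size 4 → [5,6,8,9]=1  [6,7,8,9]=4
  size 5 → [4,5,6,8,9]=1  [5,6,7,8,9]=5
  size 6 → [4,5,6,7,8,9]=6
  size 7 → [3,4,5,6,7,8,9]=6
  size 8 → [1,3,4,5,6,7,8,9]=6  [2,3,4,5,6,7,8,9]=6
  first=0(d) contributes 12
  first=1(b) contributes 6
|[w]| = 18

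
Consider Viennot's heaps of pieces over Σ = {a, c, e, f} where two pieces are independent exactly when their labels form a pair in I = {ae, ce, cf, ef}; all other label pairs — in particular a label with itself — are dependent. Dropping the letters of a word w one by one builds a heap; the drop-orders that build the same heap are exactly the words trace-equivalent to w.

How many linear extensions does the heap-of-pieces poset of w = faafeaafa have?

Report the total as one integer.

piece 0:f — minimal
piece 1:a rests on {0:f}
piece 2:a rests on {1:a}
piece 3:f rests on {2:a}
piece 4:e — minimal
piece 5:a rests on {3:f}
piece 6:a rests on {5:a}
piece 7:f rests on {6:a}
piece 8:a rests on {7:f}
minimal pieces: {0:f, 4:e}
ways to finish when only these pieces remain (= sum over removing one remaining piece with nothing left below it):
  1 left: {4}→1  {8}→1
  2 left: {4,8}→2  {7,8}→1
  3 left: {4,7,8}→3  {6,7,8}→1
  4 left: {4,6,7,8}→4  {5,6,7,8}→1
  5 left: {3,5,6,7,8}→1  {4,5,6,7,8}→5
  6 left: {2,3,5,6,7,8}→1  {3,4,5,6,7,8}→6
  7 left: {1,2,3,5,6,7,8}→1  {2,3,4,5,6,7,8}→7
  placing 0:f first → 8 extensions
  placing 4:e first → 1 extensions
total linear extensions = 9

9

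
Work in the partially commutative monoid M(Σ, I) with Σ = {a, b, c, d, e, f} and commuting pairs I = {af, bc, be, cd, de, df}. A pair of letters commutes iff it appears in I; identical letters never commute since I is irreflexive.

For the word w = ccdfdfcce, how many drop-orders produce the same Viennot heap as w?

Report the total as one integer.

36

piece 0:c — minimal
piece 1:c rests on {0:c}
piece 2:d — minimal
piece 3:f rests on {1:c}
piece 4:d rests on {2:d}
piece 5:f rests on {3:f}
piece 6:c rests on {5:f}
piece 7:c rests on {6:c}
piece 8:e rests on {7:c}
minimal pieces: {0:c, 2:d}
ways to finish when only these pieces remain (= sum over removing one remaining piece with nothing left below it):
  1 left: {4}→1  {8}→1
  2 left: {2,4}→1  {4,8}→2  {7,8}→1
  3 left: {2,4,8}→3  {4,7,8}→3  {6,7,8}→1
  4 left: {2,4,7,8}→6  {4,6,7,8}→4  {5,6,7,8}→1
  5 left: {2,4,6,7,8}→10  {3,5,6,7,8}→1  {4,5,6,7,8}→5
  6 left: {1,3,5,6,7,8}→1  {2,4,5,6,7,8}→15  {3,4,5,6,7,8}→6
  7 left: {0,1,3,5,6,7,8}→1  {1,3,4,5,6,7,8}→7  {2,3,4,5,6,7,8}→21
  placing 0:c first → 28 extensions
  placing 2:d first → 8 extensions
total linear extensions = 36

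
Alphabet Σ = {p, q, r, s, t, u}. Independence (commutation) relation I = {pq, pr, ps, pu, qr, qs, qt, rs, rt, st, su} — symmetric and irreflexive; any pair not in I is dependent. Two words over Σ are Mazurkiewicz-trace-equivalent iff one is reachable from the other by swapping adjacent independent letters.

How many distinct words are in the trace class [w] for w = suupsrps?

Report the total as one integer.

560

drop 0:s onto floor
drop 1:u onto floor
drop 2:u onto {1:u}
drop 3:p onto floor
drop 4:s onto {0:s}
drop 5:r onto {2:u}
drop 6:p onto {3:p}
drop 7:s onto {4:s}
ground layer = {0:s, 1:u, 3:p}
drop-orders for the pieces not yet dropped (sum over which currently-grounded one goes next):
  1 to go: {5} 1  {6} 1  {7} 1
  2 to go: {2,5} 1  {3,6} 1  {4,7} 1  {5,6} 2  {5,7} 2  {6,7} 2
  3 to go: {0,4,7} 1  {1,2,5} 1  {2,5,6} 3  {2,5,7} 3  {3,5,6} 3  {3,6,7} 3  {4,5,7} 3  {4,6,7} 3  {5,6,7} 6
  4 to go: {0,4,5,7} 4  {0,4,6,7} 4  {1,2,5,6} 4  {1,2,5,7} 4  {2,3,5,6} 6  {2,4,5,7} 6  {2,5,6,7} 12  {3,4,6,7} 6  {3,5,6,7} 12  {4,5,6,7} 12
  5 to go: {0,2,4,5,7} 10  {0,3,4,6,7} 10  {0,4,5,6,7} 20  {1,2,3,5,6} 10  {1,2,4,5,7} 10  {1,2,5,6,7} 20  {2,3,5,6,7} 30  {2,4,5,6,7} 30  {3,4,5,6,7} 30
  6 to go: {0,1,2,4,5,7} 20  {0,2,4,5,6,7} 60  {0,3,4,5,6,7} 60  {1,2,3,5,6,7} 60  {1,2,4,5,6,7} 60  {2,3,4,5,6,7} 90
  if 0:s drops first: 210 orders
  if 1:u drops first: 210 orders
  if 3:p drops first: 140 orders
heap linearizations: 560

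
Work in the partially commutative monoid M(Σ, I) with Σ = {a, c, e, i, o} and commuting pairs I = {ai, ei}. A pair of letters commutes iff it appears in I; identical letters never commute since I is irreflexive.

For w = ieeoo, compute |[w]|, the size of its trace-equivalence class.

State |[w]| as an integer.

3

drop 0:i onto floor
drop 1:e onto floor
drop 2:e onto {1:e}
drop 3:o onto {0:i, 2:e}
drop 4:o onto {3:o}
ground layer = {0:i, 1:e}
drop-orders for the pieces not yet dropped (sum over which currently-grounded one goes next):
  1 to go: {4} 1
  2 to go: {3,4} 1
  3 to go: {0,3,4} 1  {2,3,4} 1
  if 0:i drops first: 1 orders
  if 1:e drops first: 2 orders
heap linearizations: 3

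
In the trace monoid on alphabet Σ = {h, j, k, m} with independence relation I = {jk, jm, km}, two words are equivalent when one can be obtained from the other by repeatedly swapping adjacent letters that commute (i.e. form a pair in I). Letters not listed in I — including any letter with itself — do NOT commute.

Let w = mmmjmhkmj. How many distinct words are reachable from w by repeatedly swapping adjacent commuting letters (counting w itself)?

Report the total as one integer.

#0=m has no predecessor
#1=m depends on [0:m]
#2=m depends on [1:m]
#3=j has no predecessor
#4=m depends on [2:m]
#5=h depends on [3:j, 4:m]
#6=k depends on [5:h]
#7=m depends on [5:h]
#8=j depends on [5:h]
sources: [0:m, 3:j]
N(rest) = Σ N(rest − s) over sources s of rest; N(one piece) = 1:
  size 1 → [6]=1  [7]=1  [8]=1
  size 2 → [6,7]=2  [6,8]=2  [7,8]=2
  size 3 → [6,7,8]=6
  size 4 → [5,6,7,8]=6
  size 5 → [3,5,6,7,8]=6  [4,5,6,7,8]=6
  size 6 → [2,4,5,6,7,8]=6  [3,4,5,6,7,8]=12
  size 7 → [1,2,4,5,6,7,8]=6  [2,3,4,5,6,7,8]=18
  first=0(m) contributes 24
  first=3(j) contributes 6
|[w]| = 30

30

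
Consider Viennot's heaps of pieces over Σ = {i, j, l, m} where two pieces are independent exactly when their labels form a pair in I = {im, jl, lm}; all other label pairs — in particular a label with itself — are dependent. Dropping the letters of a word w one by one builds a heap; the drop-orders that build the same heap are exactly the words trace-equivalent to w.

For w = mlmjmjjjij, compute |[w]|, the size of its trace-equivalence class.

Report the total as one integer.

8

#0=m has no predecessor
#1=l has no predecessor
#2=m depends on [0:m]
#3=j depends on [2:m]
#4=m depends on [3:j]
#5=j depends on [4:m]
#6=j depends on [5:j]
#7=j depends on [6:j]
#8=i depends on [1:l, 7:j]
#9=j depends on [8:i]
sources: [0:m, 1:l]
N(rest) = Σ N(rest − s) over sources s of rest; N(one piece) = 1:
  size 1 → [9]=1
  size 2 → [8,9]=1
  size 3 → [1,8,9]=1  [7,8,9]=1
  size 4 → [1,7,8,9]=2  [6,7,8,9]=1
  size 5 → [1,6,7,8,9]=3  [5,6,7,8,9]=1
  size 6 → [1,5,6,7,8,9]=4  [4,5,6,7,8,9]=1
  size 7 → [1,4,5,6,7,8,9]=5  [3,4,5,6,7,8,9]=1
  size 8 → [1,3,4,5,6,7,8,9]=6  [2,3,4,5,6,7,8,9]=1
  first=0(m) contributes 7
  first=1(l) contributes 1
|[w]| = 8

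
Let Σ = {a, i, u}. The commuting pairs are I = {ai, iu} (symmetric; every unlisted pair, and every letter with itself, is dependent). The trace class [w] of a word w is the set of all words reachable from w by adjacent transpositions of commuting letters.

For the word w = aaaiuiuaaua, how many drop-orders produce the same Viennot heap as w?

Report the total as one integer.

drop 0:a onto floor
drop 1:a onto {0:a}
drop 2:a onto {1:a}
drop 3:i onto floor
drop 4:u onto {2:a}
drop 5:i onto {3:i}
drop 6:u onto {4:u}
drop 7:a onto {6:u}
drop 8:a onto {7:a}
drop 9:u onto {8:a}
drop 10:a onto {9:u}
ground layer = {0:a, 3:i}
drop-orders for the pieces not yet dropped (sum over which currently-grounded one goes next):
  1 to go: {5} 1  {10} 1
  2 to go: {3,5} 1  {5,10} 2  {9,10} 1
  3 to go: {3,5,10} 3  {5,9,10} 3  {8,9,10} 1
  4 to go: {3,5,9,10} 6  {5,8,9,10} 4  {7,8,9,10} 1
  5 to go: {3,5,8,9,10} 10  {5,7,8,9,10} 5  {6,7,8,9,10} 1
  6 to go: {3,5,7,8,9,10} 15  {4,6,7,8,9,10} 1  {5,6,7,8,9,10} 6
  7 to go: {2,4,6,7,8,9,10} 1  {3,5,6,7,8,9,10} 21  {4,5,6,7,8,9,10} 7
  8 to go: {1,2,4,6,7,8,9,10} 1  {2,4,5,6,7,8,9,10} 8  {3,4,5,6,7,8,9,10} 28
  9 to go: {0,1,2,4,6,7,8,9,10} 1  {1,2,4,5,6,7,8,9,10} 9  {2,3,4,5,6,7,8,9,10} 36
  if 0:a drops first: 45 orders
  if 3:i drops first: 10 orders
heap linearizations: 55

55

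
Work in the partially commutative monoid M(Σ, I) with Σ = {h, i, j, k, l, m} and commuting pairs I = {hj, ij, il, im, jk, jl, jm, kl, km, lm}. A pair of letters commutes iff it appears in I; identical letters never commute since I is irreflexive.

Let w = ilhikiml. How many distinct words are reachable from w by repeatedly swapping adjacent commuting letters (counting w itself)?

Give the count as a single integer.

piece 0:i — minimal
piece 1:l — minimal
piece 2:h rests on {0:i, 1:l}
piece 3:i rests on {2:h}
piece 4:k rests on {3:i}
piece 5:i rests on {4:k}
piece 6:m rests on {2:h}
piece 7:l rests on {2:h}
minimal pieces: {0:i, 1:l}
ways to finish when only these pieces remain (= sum over removing one remaining piece with nothing left below it):
  1 left: {5}→1  {6}→1  {7}→1
  2 left: {4,5}→1  {5,6}→2  {5,7}→2  {6,7}→2
  3 left: {3,4,5}→1  {4,5,6}→3  {4,5,7}→3  {5,6,7}→6
  4 left: {3,4,5,6}→4  {3,4,5,7}→4  {4,5,6,7}→12
  5 left: {3,4,5,6,7}→20
  6 left: {2,3,4,5,6,7}→20
  placing 0:i first → 20 extensions
  placing 1:l first → 20 extensions
total linear extensions = 40

40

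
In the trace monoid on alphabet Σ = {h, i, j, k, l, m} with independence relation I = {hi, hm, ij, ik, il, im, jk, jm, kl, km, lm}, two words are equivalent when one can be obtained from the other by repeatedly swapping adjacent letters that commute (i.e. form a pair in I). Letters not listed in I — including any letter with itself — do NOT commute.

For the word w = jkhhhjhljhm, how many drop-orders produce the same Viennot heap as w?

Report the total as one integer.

22

drop 0:j onto floor
drop 1:k onto floor
drop 2:h onto {0:j, 1:k}
drop 3:h onto {2:h}
drop 4:h onto {3:h}
drop 5:j onto {4:h}
drop 6:h onto {5:j}
drop 7:l onto {6:h}
drop 8:j onto {7:l}
drop 9:h onto {8:j}
drop 10:m onto floor
ground layer = {0:j, 1:k, 10:m}
drop-orders for the pieces not yet dropped (sum over which currently-grounded one goes next):
  1 to go: {9} 1  {10} 1
  2 to go: {8,9} 1  {9,10} 2
  3 to go: {7,8,9} 1  {8,9,10} 3
  4 to go: {6,7,8,9} 1  {7,8,9,10} 4
  5 to go: {5,6,7,8,9} 1  {6,7,8,9,10} 5
  6 to go: {4,5,6,7,8,9} 1  {5,6,7,8,9,10} 6
  7 to go: {3,4,5,6,7,8,9} 1  {4,5,6,7,8,9,10} 7
  8 to go: {2,3,4,5,6,7,8,9} 1  {3,4,5,6,7,8,9,10} 8
  9 to go: {0,2,3,4,5,6,7,8,9} 1  {1,2,3,4,5,6,7,8,9} 1  {2,3,4,5,6,7,8,9,10} 9
  if 0:j drops first: 10 orders
  if 1:k drops first: 10 orders
  if 10:m drops first: 2 orders
heap linearizations: 22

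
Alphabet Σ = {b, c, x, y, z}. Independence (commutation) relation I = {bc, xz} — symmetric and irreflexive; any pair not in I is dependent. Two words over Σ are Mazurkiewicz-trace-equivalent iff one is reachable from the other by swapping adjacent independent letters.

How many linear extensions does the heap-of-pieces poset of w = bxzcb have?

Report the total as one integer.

0(b) covers ∅
1(x) covers 0:b
2(z) covers 0:b
3(c) covers 1:x, 2:z
4(b) covers 1:x, 2:z
floor of heap: 0:b
completions by unplaced set U, small U first (add the entries for U minus each lowest piece of U):
  |U|=1: {3}:1  {4}:1
  |U|=2: {3,4}:2
  |U|=3: {1,3,4}:2  {2,3,4}:2
  start at 0(b): 4

4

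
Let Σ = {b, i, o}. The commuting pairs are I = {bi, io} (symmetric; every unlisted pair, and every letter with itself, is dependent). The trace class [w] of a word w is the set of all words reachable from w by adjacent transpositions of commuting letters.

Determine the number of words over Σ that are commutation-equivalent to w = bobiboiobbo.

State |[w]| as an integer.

#0=b has no predecessor
#1=o depends on [0:b]
#2=b depends on [1:o]
#3=i has no predecessor
#4=b depends on [2:b]
#5=o depends on [4:b]
#6=i depends on [3:i]
#7=o depends on [5:o]
#8=b depends on [7:o]
#9=b depends on [8:b]
#10=o depends on [9:b]
sources: [0:b, 3:i]
N(rest) = Σ N(rest − s) over sources s of rest; N(one piece) = 1:
  size 1 → [6]=1  [10]=1
  size 2 → [3,6]=1  [6,10]=2  [9,10]=1
  size 3 → [3,6,10]=3  [6,9,10]=3  [8,9,10]=1
  size 4 → [3,6,9,10]=6  [6,8,9,10]=4  [7,8,9,10]=1
  size 5 → [3,6,8,9,10]=10  [5,7,8,9,10]=1  [6,7,8,9,10]=5
  size 6 → [3,6,7,8,9,10]=15  [4,5,7,8,9,10]=1  [5,6,7,8,9,10]=6
  size 7 → [2,4,5,7,8,9,10]=1  [3,5,6,7,8,9,10]=21  [4,5,6,7,8,9,10]=7
  size 8 → [1,2,4,5,7,8,9,10]=1  [2,4,5,6,7,8,9,10]=8  [3,4,5,6,7,8,9,10]=28
  size 9 → [0,1,2,4,5,7,8,9,10]=1  [1,2,4,5,6,7,8,9,10]=9  [2,3,4,5,6,7,8,9,10]=36
  first=0(b) contributes 45
  first=3(i) contributes 10
|[w]| = 55

55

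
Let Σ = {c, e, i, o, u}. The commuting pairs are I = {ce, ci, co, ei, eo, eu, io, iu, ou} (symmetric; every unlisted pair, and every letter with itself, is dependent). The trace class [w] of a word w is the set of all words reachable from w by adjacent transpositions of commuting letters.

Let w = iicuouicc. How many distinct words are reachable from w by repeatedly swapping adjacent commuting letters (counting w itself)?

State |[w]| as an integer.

504

piece 0:i — minimal
piece 1:i rests on {0:i}
piece 2:c — minimal
piece 3:u rests on {2:c}
piece 4:o — minimal
piece 5:u rests on {3:u}
piece 6:i rests on {1:i}
piece 7:c rests on {5:u}
piece 8:c rests on {7:c}
minimal pieces: {0:i, 2:c, 4:o}
ways to finish when only these pieces remain (= sum over removing one remaining piece with nothing left below it):
  1 left: {4}→1  {6}→1  {8}→1
  2 left: {1,6}→1  {4,6}→2  {4,8}→2  {6,8}→2  {7,8}→1
  3 left: {0,1,6}→1  {1,4,6}→3  {1,6,8}→3  {4,6,8}→6  {4,7,8}→3  {5,7,8}→1  {6,7,8}→3
  4 left: {0,1,4,6}→4  {0,1,6,8}→4  {1,4,6,8}→12  {1,6,7,8}→6  {3,5,7,8}→1  {4,5,7,8}→4  {4,6,7,8}→12  {5,6,7,8}→4
  5 left: {0,1,4,6,8}→20  {0,1,6,7,8}→10  {1,4,6,7,8}→30  {1,5,6,7,8}→10  {2,3,5,7,8}→1  {3,4,5,7,8}→5  {3,5,6,7,8}→5  {4,5,6,7,8}→20
  6 left: {0,1,4,6,7,8}→60  {0,1,5,6,7,8}→20  {1,3,5,6,7,8}→15  {1,4,5,6,7,8}→60  {2,3,4,5,7,8}→6  {2,3,5,6,7,8}→6  {3,4,5,6,7,8}→30
  7 left: {0,1,3,5,6,7,8}→35  {0,1,4,5,6,7,8}→140  {1,2,3,5,6,7,8}→21  {1,3,4,5,6,7,8}→105  {2,3,4,5,6,7,8}→42
  placing 0:i first → 168 extensions
  placing 2:c first → 280 extensions
  placing 4:o first → 56 extensions
total linear extensions = 504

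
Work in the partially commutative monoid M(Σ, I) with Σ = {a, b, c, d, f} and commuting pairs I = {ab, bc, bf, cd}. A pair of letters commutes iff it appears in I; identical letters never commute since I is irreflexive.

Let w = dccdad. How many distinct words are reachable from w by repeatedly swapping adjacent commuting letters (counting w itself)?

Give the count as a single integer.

drop 0:d onto floor
drop 1:c onto floor
drop 2:c onto {1:c}
drop 3:d onto {0:d}
drop 4:a onto {2:c, 3:d}
drop 5:d onto {4:a}
ground layer = {0:d, 1:c}
drop-orders for the pieces not yet dropped (sum over which currently-grounded one goes next):
  1 to go: {5} 1
  2 to go: {4,5} 1
  3 to go: {2,4,5} 1  {3,4,5} 1
  4 to go: {0,3,4,5} 1  {1,2,4,5} 1  {2,3,4,5} 2
  if 0:d drops first: 3 orders
  if 1:c drops first: 3 orders
heap linearizations: 6

6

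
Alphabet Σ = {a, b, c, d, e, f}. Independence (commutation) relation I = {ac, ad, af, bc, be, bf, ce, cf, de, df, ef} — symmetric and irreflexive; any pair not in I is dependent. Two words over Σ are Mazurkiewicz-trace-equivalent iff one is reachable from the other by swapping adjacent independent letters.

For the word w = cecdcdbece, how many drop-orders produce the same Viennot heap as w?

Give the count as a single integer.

240

0(c) covers ∅
1(e) covers ∅
2(c) covers 0:c
3(d) covers 2:c
4(c) covers 3:d
5(d) covers 4:c
6(b) covers 5:d
7(e) covers 1:e
8(c) covers 5:d
9(e) covers 7:e
floor of heap: 0:c, 1:e
completions by unplaced set U, small U first (add the entries for U minus each lowest piece of U):
  |U|=1: {6}:1  {8}:1  {9}:1
  |U|=2: {6,8}:2  {6,9}:2  {7,9}:1  {8,9}:2
  |U|=3: {1,7,9}:1  {5,6,8}:2  {6,7,9}:3  {6,8,9}:6  {7,8,9}:3
  |U|=4: {1,6,7,9}:4  {1,7,8,9}:4  {4,5,6,8}:2  {5,6,8,9}:8  {6,7,8,9}:12
  |U|=5: {1,6,7,8,9}:20  {3,4,5,6,8}:2  {4,5,6,8,9}:10  {5,6,7,8,9}:20
  |U|=6: {1,5,6,7,8,9}:40  {2,3,4,5,6,8}:2  {3,4,5,6,8,9}:12  {4,5,6,7,8,9}:30
  |U|=7: {0,2,3,4,5,6,8}:2  {1,4,5,6,7,8,9}:70  {2,3,4,5,6,8,9}:14  {3,4,5,6,7,8,9}:42
  |U|=8: {0,2,3,4,5,6,8,9}:16  {1,3,4,5,6,7,8,9}:112  {2,3,4,5,6,7,8,9}:56
  start at 0(c): 168
  start at 1(e): 72
sum over floor = 240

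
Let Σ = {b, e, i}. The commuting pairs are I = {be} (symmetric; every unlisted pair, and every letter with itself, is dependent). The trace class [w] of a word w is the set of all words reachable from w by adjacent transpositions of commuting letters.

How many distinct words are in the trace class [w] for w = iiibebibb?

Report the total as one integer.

piece 0:i — minimal
piece 1:i rests on {0:i}
piece 2:i rests on {1:i}
piece 3:b rests on {2:i}
piece 4:e rests on {2:i}
piece 5:b rests on {3:b}
piece 6:i rests on {4:e, 5:b}
piece 7:b rests on {6:i}
piece 8:b rests on {7:b}
minimal pieces: {0:i}
ways to finish when only these pieces remain (= sum over removing one remaining piece with nothing left below it):
  1 left: {8}→1
  2 left: {7,8}→1
  3 left: {6,7,8}→1
  4 left: {4,6,7,8}→1  {5,6,7,8}→1
  5 left: {3,5,6,7,8}→1  {4,5,6,7,8}→2
  6 left: {3,4,5,6,7,8}→3
  7 left: {2,3,4,5,6,7,8}→3
  placing 0:i first → 3 extensions

3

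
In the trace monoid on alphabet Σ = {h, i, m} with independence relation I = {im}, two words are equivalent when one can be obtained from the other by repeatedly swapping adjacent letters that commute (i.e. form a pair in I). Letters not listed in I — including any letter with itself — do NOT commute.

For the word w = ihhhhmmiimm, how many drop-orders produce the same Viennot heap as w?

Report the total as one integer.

15

piece 0:i — minimal
piece 1:h rests on {0:i}
piece 2:h rests on {1:h}
piece 3:h rests on {2:h}
piece 4:h rests on {3:h}
piece 5:m rests on {4:h}
piece 6:m rests on {5:m}
piece 7:i rests on {4:h}
piece 8:i rests on {7:i}
piece 9:m rests on {6:m}
piece 10:m rests on {9:m}
minimal pieces: {0:i}
ways to finish when only these pieces remain (= sum over removing one remaining piece with nothing left below it):
  1 left: {8}→1  {10}→1
  2 left: {7,8}→1  {8,10}→2  {9,10}→1
  3 left: {6,9,10}→1  {7,8,10}→3  {8,9,10}→3
  4 left: {5,6,9,10}→1  {6,8,9,10}→4  {7,8,9,10}→6
  5 left: {5,6,8,9,10}→5  {6,7,8,9,10}→10
  6 left: {5,6,7,8,9,10}→15
  7 left: {4,5,6,7,8,9,10}→15
  8 left: {3,4,5,6,7,8,9,10}→15
  9 left: {2,3,4,5,6,7,8,9,10}→15
  placing 0:i first → 15 extensions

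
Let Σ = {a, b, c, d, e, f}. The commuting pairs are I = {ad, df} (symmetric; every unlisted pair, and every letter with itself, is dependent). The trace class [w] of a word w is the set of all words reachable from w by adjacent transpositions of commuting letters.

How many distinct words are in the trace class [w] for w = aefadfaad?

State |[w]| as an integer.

21

0(a) covers ∅
1(e) covers 0:a
2(f) covers 1:e
3(a) covers 2:f
4(d) covers 1:e
5(f) covers 3:a
6(a) covers 5:f
7(a) covers 6:a
8(d) covers 4:d
floor of heap: 0:a
completions by unplaced set U, small U first (add the entries for U minus each lowest piece of U):
  |U|=1: {7}:1  {8}:1
  |U|=2: {4,8}:1  {6,7}:1  {7,8}:2
  |U|=3: {4,7,8}:3  {5,6,7}:1  {6,7,8}:3
  |U|=4: {3,5,6,7}:1  {4,6,7,8}:6  {5,6,7,8}:4
  |U|=5: {2,3,5,6,7}:1  {3,5,6,7,8}:5  {4,5,6,7,8}:10
  |U|=6: {2,3,5,6,7,8}:6  {3,4,5,6,7,8}:15
  |U|=7: {2,3,4,5,6,7,8}:21
  start at 0(a): 21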